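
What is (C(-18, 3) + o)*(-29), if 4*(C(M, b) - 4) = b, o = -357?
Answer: 40861/4 ≈ 10215.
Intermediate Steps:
C(M, b) = 4 + b/4
(C(-18, 3) + o)*(-29) = ((4 + (1/4)*3) - 357)*(-29) = ((4 + 3/4) - 357)*(-29) = (19/4 - 357)*(-29) = -1409/4*(-29) = 40861/4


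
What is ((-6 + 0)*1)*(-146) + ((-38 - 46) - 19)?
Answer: 773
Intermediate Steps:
((-6 + 0)*1)*(-146) + ((-38 - 46) - 19) = -6*1*(-146) + (-84 - 19) = -6*(-146) - 103 = 876 - 103 = 773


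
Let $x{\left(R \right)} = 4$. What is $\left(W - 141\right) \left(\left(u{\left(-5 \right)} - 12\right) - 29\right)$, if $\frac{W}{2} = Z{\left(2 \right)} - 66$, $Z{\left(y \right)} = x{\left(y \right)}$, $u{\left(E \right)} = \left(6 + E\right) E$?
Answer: $12190$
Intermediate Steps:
$u{\left(E \right)} = E \left(6 + E\right)$
$Z{\left(y \right)} = 4$
$W = -124$ ($W = 2 \left(4 - 66\right) = 2 \left(-62\right) = -124$)
$\left(W - 141\right) \left(\left(u{\left(-5 \right)} - 12\right) - 29\right) = \left(-124 - 141\right) \left(\left(- 5 \left(6 - 5\right) - 12\right) - 29\right) = - 265 \left(\left(\left(-5\right) 1 - 12\right) - 29\right) = - 265 \left(\left(-5 - 12\right) - 29\right) = - 265 \left(-17 - 29\right) = \left(-265\right) \left(-46\right) = 12190$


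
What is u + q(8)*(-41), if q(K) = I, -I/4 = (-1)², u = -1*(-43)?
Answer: 207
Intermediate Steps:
u = 43
I = -4 (I = -4*(-1)² = -4*1 = -4)
q(K) = -4
u + q(8)*(-41) = 43 - 4*(-41) = 43 + 164 = 207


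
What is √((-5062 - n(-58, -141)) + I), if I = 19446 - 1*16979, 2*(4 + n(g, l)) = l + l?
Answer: 35*I*√2 ≈ 49.497*I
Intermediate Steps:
n(g, l) = -4 + l (n(g, l) = -4 + (l + l)/2 = -4 + (2*l)/2 = -4 + l)
I = 2467 (I = 19446 - 16979 = 2467)
√((-5062 - n(-58, -141)) + I) = √((-5062 - (-4 - 141)) + 2467) = √((-5062 - 1*(-145)) + 2467) = √((-5062 + 145) + 2467) = √(-4917 + 2467) = √(-2450) = 35*I*√2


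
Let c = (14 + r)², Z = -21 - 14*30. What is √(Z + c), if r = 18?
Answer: √583 ≈ 24.145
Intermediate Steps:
Z = -441 (Z = -21 - 420 = -441)
c = 1024 (c = (14 + 18)² = 32² = 1024)
√(Z + c) = √(-441 + 1024) = √583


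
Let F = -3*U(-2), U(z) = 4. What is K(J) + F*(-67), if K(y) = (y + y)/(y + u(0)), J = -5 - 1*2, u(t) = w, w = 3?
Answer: 1615/2 ≈ 807.50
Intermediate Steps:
u(t) = 3
J = -7 (J = -5 - 2 = -7)
K(y) = 2*y/(3 + y) (K(y) = (y + y)/(y + 3) = (2*y)/(3 + y) = 2*y/(3 + y))
F = -12 (F = -3*4 = -12)
K(J) + F*(-67) = 2*(-7)/(3 - 7) - 12*(-67) = 2*(-7)/(-4) + 804 = 2*(-7)*(-1/4) + 804 = 7/2 + 804 = 1615/2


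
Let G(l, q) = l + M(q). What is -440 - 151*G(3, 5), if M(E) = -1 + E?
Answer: -1497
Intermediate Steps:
G(l, q) = -1 + l + q (G(l, q) = l + (-1 + q) = -1 + l + q)
-440 - 151*G(3, 5) = -440 - 151*(-1 + 3 + 5) = -440 - 151*7 = -440 - 1057 = -1497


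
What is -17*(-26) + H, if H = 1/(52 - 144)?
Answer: 40663/92 ≈ 441.99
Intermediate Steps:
H = -1/92 (H = 1/(-92) = -1/92 ≈ -0.010870)
-17*(-26) + H = -17*(-26) - 1/92 = 442 - 1/92 = 40663/92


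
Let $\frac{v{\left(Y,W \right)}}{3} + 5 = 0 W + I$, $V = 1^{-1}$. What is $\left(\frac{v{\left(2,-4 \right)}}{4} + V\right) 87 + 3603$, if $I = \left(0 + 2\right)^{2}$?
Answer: $\frac{14499}{4} \approx 3624.8$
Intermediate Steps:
$V = 1$
$I = 4$ ($I = 2^{2} = 4$)
$v{\left(Y,W \right)} = -3$ ($v{\left(Y,W \right)} = -15 + 3 \left(0 W + 4\right) = -15 + 3 \left(0 + 4\right) = -15 + 3 \cdot 4 = -15 + 12 = -3$)
$\left(\frac{v{\left(2,-4 \right)}}{4} + V\right) 87 + 3603 = \left(- \frac{3}{4} + 1\right) 87 + 3603 = \frac{1}{4} \cdot 87 + 3603 = \frac{87}{4} + 3603 = \frac{14499}{4}$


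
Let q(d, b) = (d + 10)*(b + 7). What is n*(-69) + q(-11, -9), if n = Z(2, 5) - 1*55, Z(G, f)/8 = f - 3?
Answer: 2693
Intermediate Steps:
Z(G, f) = -24 + 8*f (Z(G, f) = 8*(f - 3) = 8*(-3 + f) = -24 + 8*f)
n = -39 (n = (-24 + 8*5) - 1*55 = (-24 + 40) - 55 = 16 - 55 = -39)
q(d, b) = (7 + b)*(10 + d) (q(d, b) = (10 + d)*(7 + b) = (7 + b)*(10 + d))
n*(-69) + q(-11, -9) = -39*(-69) + (70 + 7*(-11) + 10*(-9) - 9*(-11)) = 2691 + (70 - 77 - 90 + 99) = 2691 + 2 = 2693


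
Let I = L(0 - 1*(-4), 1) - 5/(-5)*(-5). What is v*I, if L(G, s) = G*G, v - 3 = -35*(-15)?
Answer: 5808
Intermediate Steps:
v = 528 (v = 3 - 35*(-15) = 3 + 525 = 528)
L(G, s) = G²
I = 11 (I = (0 - 1*(-4))² - 5/(-5)*(-5) = (0 + 4)² - 5*(-⅕)*(-5) = 4² + 1*(-5) = 16 - 5 = 11)
v*I = 528*11 = 5808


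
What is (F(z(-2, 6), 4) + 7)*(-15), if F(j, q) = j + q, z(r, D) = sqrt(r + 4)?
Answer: -165 - 15*sqrt(2) ≈ -186.21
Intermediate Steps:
z(r, D) = sqrt(4 + r)
(F(z(-2, 6), 4) + 7)*(-15) = ((sqrt(4 - 2) + 4) + 7)*(-15) = ((sqrt(2) + 4) + 7)*(-15) = ((4 + sqrt(2)) + 7)*(-15) = (11 + sqrt(2))*(-15) = -165 - 15*sqrt(2)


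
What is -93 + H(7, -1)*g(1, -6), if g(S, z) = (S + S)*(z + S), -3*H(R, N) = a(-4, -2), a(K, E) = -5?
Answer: -329/3 ≈ -109.67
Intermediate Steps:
H(R, N) = 5/3 (H(R, N) = -1/3*(-5) = 5/3)
g(S, z) = 2*S*(S + z) (g(S, z) = (2*S)*(S + z) = 2*S*(S + z))
-93 + H(7, -1)*g(1, -6) = -93 + 5*(2*1*(1 - 6))/3 = -93 + 5*(2*1*(-5))/3 = -93 + (5/3)*(-10) = -93 - 50/3 = -329/3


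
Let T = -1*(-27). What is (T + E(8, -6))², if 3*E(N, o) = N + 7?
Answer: 1024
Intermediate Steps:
E(N, o) = 7/3 + N/3 (E(N, o) = (N + 7)/3 = (7 + N)/3 = 7/3 + N/3)
T = 27
(T + E(8, -6))² = (27 + (7/3 + (⅓)*8))² = (27 + (7/3 + 8/3))² = (27 + 5)² = 32² = 1024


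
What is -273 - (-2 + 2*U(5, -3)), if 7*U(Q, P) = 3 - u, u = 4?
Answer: -1895/7 ≈ -270.71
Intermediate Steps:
U(Q, P) = -⅐ (U(Q, P) = (3 - 1*4)/7 = (3 - 4)/7 = (⅐)*(-1) = -⅐)
-273 - (-2 + 2*U(5, -3)) = -273 - (-2 + 2*(-⅐)) = -273 - (-2 - 2/7) = -273 - 1*(-16/7) = -273 + 16/7 = -1895/7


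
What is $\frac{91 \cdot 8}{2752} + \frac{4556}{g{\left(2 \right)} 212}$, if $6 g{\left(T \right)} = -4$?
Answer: $- \frac{582901}{18232} \approx -31.971$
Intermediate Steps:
$g{\left(T \right)} = - \frac{2}{3}$ ($g{\left(T \right)} = \frac{1}{6} \left(-4\right) = - \frac{2}{3}$)
$\frac{91 \cdot 8}{2752} + \frac{4556}{g{\left(2 \right)} 212} = \frac{91 \cdot 8}{2752} + \frac{4556}{\left(- \frac{2}{3}\right) 212} = 728 \cdot \frac{1}{2752} + \frac{4556}{- \frac{424}{3}} = \frac{91}{344} + 4556 \left(- \frac{3}{424}\right) = \frac{91}{344} - \frac{3417}{106} = - \frac{582901}{18232}$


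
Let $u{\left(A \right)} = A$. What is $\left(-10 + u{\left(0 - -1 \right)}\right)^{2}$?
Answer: $81$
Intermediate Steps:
$\left(-10 + u{\left(0 - -1 \right)}\right)^{2} = \left(-10 + \left(0 - -1\right)\right)^{2} = \left(-10 + \left(0 + 1\right)\right)^{2} = \left(-10 + 1\right)^{2} = \left(-9\right)^{2} = 81$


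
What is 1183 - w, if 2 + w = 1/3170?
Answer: 3756449/3170 ≈ 1185.0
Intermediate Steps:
w = -6339/3170 (w = -2 + 1/3170 = -6339/3170 ≈ -1.9997)
1183 - w = 1183 - 1*(-6339/3170) = 1183 + 6339/3170 = 3756449/3170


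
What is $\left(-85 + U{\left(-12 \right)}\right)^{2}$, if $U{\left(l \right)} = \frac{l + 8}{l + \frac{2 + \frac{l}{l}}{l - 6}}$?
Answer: $\frac{38204761}{5329} \approx 7169.2$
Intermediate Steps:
$U{\left(l \right)} = \frac{8 + l}{l + \frac{3}{-6 + l}}$ ($U{\left(l \right)} = \frac{8 + l}{l + \frac{2 + 1}{-6 + l}} = \frac{8 + l}{l + \frac{3}{-6 + l}}$)
$\left(-85 + U{\left(-12 \right)}\right)^{2} = \left(-85 + \frac{-48 + \left(-12\right)^{2} + 2 \left(-12\right)}{3 + \left(-12\right)^{2} - -72}\right)^{2} = \left(-85 + \frac{-48 + 144 - 24}{3 + 144 + 72}\right)^{2} = \left(-85 + \frac{1}{219} \cdot 72\right)^{2} = \left(-85 + \frac{24}{73}\right)^{2} = \left(- \frac{6181}{73}\right)^{2} = \frac{38204761}{5329}$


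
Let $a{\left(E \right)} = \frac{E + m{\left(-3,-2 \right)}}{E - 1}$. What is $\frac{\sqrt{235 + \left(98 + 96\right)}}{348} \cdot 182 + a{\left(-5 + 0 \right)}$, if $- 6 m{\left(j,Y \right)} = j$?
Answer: $\frac{3}{4} + \frac{91 \sqrt{429}}{174} \approx 11.582$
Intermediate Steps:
$m{\left(j,Y \right)} = - \frac{j}{6}$
$a{\left(E \right)} = \frac{\frac{1}{2} + E}{-1 + E}$ ($a{\left(E \right)} = \frac{E - - \frac{1}{2}}{E - 1} = \frac{E + \frac{1}{2}}{-1 + E} = \frac{\frac{1}{2} + E}{-1 + E}$)
$\frac{\sqrt{235 + \left(98 + 96\right)}}{348} \cdot 182 + a{\left(-5 + 0 \right)} = \frac{\sqrt{235 + \left(98 + 96\right)}}{348} \cdot 182 + \frac{\frac{1}{2} + \left(-5 + 0\right)}{-1 + \left(-5 + 0\right)} = \sqrt{235 + 194} \cdot \frac{1}{348} \cdot 182 + \frac{\frac{1}{2} - 5}{-1 - 5} = \sqrt{429} \cdot \frac{1}{348} \cdot 182 + \frac{1}{-6} \left(- \frac{9}{2}\right) = \frac{\sqrt{429}}{348} \cdot 182 - - \frac{3}{4} = \frac{91 \sqrt{429}}{174} + \frac{3}{4} = \frac{3}{4} + \frac{91 \sqrt{429}}{174}$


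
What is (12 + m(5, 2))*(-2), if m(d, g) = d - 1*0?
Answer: -34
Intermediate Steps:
m(d, g) = d (m(d, g) = d + 0 = d)
(12 + m(5, 2))*(-2) = (12 + 5)*(-2) = 17*(-2) = -34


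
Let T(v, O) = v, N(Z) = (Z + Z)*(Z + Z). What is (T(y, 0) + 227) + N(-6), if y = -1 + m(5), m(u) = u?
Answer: 375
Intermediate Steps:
N(Z) = 4*Z**2 (N(Z) = (2*Z)*(2*Z) = 4*Z**2)
y = 4 (y = -1 + 5 = 4)
(T(y, 0) + 227) + N(-6) = (4 + 227) + 4*(-6)**2 = 231 + 4*36 = 231 + 144 = 375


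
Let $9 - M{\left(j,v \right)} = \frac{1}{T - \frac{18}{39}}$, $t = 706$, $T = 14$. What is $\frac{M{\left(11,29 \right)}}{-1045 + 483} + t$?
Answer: $\frac{69830301}{98912} \approx 705.98$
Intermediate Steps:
$M{\left(j,v \right)} = \frac{1571}{176}$ ($M{\left(j,v \right)} = 9 - \frac{1}{14 - \frac{18}{39}} = 9 - \frac{1}{14 - \frac{6}{13}} = 9 - \frac{1}{\frac{176}{13}} = 9 - \frac{13}{176} = \frac{1571}{176}$)
$\frac{M{\left(11,29 \right)}}{-1045 + 483} + t = \frac{1}{-1045 + 483} \cdot \frac{1571}{176} + 706 = \frac{1}{-562} \cdot \frac{1571}{176} + 706 = \left(- \frac{1}{562}\right) \frac{1571}{176} + 706 = - \frac{1571}{98912} + 706 = \frac{69830301}{98912}$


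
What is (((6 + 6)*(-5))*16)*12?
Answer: -11520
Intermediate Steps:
(((6 + 6)*(-5))*16)*12 = ((12*(-5))*16)*12 = -60*16*12 = -960*12 = -11520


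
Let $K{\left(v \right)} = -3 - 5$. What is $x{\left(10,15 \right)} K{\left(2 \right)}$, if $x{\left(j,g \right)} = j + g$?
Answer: $-200$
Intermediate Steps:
$x{\left(j,g \right)} = g + j$
$K{\left(v \right)} = -8$ ($K{\left(v \right)} = -3 - 5 = -8$)
$x{\left(10,15 \right)} K{\left(2 \right)} = \left(15 + 10\right) \left(-8\right) = 25 \left(-8\right) = -200$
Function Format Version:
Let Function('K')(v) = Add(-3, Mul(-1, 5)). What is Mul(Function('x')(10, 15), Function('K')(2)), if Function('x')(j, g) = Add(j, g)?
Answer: -200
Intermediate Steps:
Function('x')(j, g) = Add(g, j)
Function('K')(v) = -8 (Function('K')(v) = Add(-3, -5) = -8)
Mul(Function('x')(10, 15), Function('K')(2)) = Mul(Add(15, 10), -8) = Mul(25, -8) = -200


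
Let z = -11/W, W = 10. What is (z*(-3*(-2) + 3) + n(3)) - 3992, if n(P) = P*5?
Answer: -39869/10 ≈ -3986.9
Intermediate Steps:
n(P) = 5*P
z = -11/10 ≈ -1.1000
(z*(-3*(-2) + 3) + n(3)) - 3992 = (-11*(-3*(-2) + 3)/10 + 5*3) - 3992 = (-11*(6 + 3)/10 + 15) - 3992 = (-11/10*9 + 15) - 3992 = (-99/10 + 15) - 3992 = 51/10 - 3992 = -39869/10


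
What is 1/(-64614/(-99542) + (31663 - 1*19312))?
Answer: 49771/614753928 ≈ 8.0961e-5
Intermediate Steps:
1/(-64614/(-99542) + (31663 - 1*19312)) = 1/(-64614*(-1/99542) + (31663 - 19312)) = 1/(32307/49771 + 12351) = 1/(614753928/49771) = 49771/614753928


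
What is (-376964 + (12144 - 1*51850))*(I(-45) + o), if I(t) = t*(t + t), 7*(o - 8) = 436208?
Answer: -193590715380/7 ≈ -2.7656e+10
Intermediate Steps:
o = 436264/7 (o = 8 + (1/7)*436208 = 8 + 436208/7 = 436264/7 ≈ 62323.)
I(t) = 2*t**2 (I(t) = t*(2*t) = 2*t**2)
(-376964 + (12144 - 1*51850))*(I(-45) + o) = (-376964 + (12144 - 1*51850))*(2*(-45)**2 + 436264/7) = (-376964 + (12144 - 51850))*(2*2025 + 436264/7) = (-376964 - 39706)*(4050 + 436264/7) = -416670*464614/7 = -193590715380/7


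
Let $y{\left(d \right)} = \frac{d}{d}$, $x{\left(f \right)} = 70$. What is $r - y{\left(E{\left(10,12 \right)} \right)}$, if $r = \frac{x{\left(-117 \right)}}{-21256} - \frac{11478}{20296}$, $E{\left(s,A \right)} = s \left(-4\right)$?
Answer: $- \frac{21150277}{13481618} \approx -1.5688$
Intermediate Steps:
$E{\left(s,A \right)} = - 4 s$
$y{\left(d \right)} = 1$
$r = - \frac{7668659}{13481618}$ ($r = \frac{70}{-21256} - \frac{11478}{20296} = 70 \left(- \frac{1}{21256}\right) - \frac{5739}{10148} = - \frac{35}{10628} - \frac{5739}{10148} = - \frac{7668659}{13481618} \approx -0.56882$)
$r - y{\left(E{\left(10,12 \right)} \right)} = - \frac{7668659}{13481618} - 1 = - \frac{21150277}{13481618}$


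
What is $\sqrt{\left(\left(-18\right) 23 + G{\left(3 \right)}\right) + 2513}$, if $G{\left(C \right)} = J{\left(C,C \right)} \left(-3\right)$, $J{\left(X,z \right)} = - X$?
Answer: $2 \sqrt{527} \approx 45.913$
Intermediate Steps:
$G{\left(C \right)} = 3 C$ ($G{\left(C \right)} = - C \left(-3\right) = 3 C$)
$\sqrt{\left(\left(-18\right) 23 + G{\left(3 \right)}\right) + 2513} = \sqrt{\left(\left(-18\right) 23 + 3 \cdot 3\right) + 2513} = \sqrt{\left(-414 + 9\right) + 2513} = \sqrt{-405 + 2513} = \sqrt{2108} = 2 \sqrt{527}$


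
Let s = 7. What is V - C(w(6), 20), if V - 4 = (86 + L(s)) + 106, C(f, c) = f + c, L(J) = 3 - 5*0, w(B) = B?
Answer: 173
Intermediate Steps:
L(J) = 3 (L(J) = 3 + 0 = 3)
C(f, c) = c + f
V = 199 (V = 4 + ((86 + 3) + 106) = 4 + (89 + 106) = 4 + 195 = 199)
V - C(w(6), 20) = 199 - (20 + 6) = 199 - 1*26 = 199 - 26 = 173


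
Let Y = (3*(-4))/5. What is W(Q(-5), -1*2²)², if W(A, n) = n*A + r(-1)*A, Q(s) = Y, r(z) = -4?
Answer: 9216/25 ≈ 368.64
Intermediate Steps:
Y = -12/5 (Y = -12*⅕ = -12/5 ≈ -2.4000)
Q(s) = -12/5
W(A, n) = -4*A + A*n (W(A, n) = n*A - 4*A = A*n - 4*A = -4*A + A*n)
W(Q(-5), -1*2²)² = (-12*(-4 - 1*2²)/5)² = (-12*(-4 - 1*4)/5)² = (-12*(-4 - 4)/5)² = (-12/5*(-8))² = (96/5)² = 9216/25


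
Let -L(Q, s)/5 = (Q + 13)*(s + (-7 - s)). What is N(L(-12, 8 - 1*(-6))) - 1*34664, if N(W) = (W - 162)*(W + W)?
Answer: -43554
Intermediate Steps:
L(Q, s) = 455 + 35*Q (L(Q, s) = -5*(Q + 13)*(s + (-7 - s)) = -5*(13 + Q)*(-7) = -5*(-91 - 7*Q) = 455 + 35*Q)
N(W) = 2*W*(-162 + W) (N(W) = (-162 + W)*(2*W) = 2*W*(-162 + W))
N(L(-12, 8 - 1*(-6))) - 1*34664 = 2*(455 + 35*(-12))*(-162 + (455 + 35*(-12))) - 1*34664 = 2*(455 - 420)*(-162 + (455 - 420)) - 34664 = 2*35*(-162 + 35) - 34664 = 2*35*(-127) - 34664 = -8890 - 34664 = -43554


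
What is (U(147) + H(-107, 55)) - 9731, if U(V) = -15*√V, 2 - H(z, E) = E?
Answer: -9784 - 105*√3 ≈ -9965.9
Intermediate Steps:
H(z, E) = 2 - E
(U(147) + H(-107, 55)) - 9731 = (-105*√3 + (2 - 1*55)) - 9731 = (-105*√3 + (2 - 55)) - 9731 = (-105*√3 - 53) - 9731 = (-53 - 105*√3) - 9731 = -9784 - 105*√3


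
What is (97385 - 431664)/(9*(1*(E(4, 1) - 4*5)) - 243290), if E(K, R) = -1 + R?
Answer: 334279/243470 ≈ 1.3730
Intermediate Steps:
(97385 - 431664)/(9*(1*(E(4, 1) - 4*5)) - 243290) = (97385 - 431664)/(9*(1*((-1 + 1) - 4*5)) - 243290) = -334279/(9*(1*(0 - 20)) - 243290) = -334279/(9*(1*(-20)) - 243290) = -334279/(9*(-20) - 243290) = -334279/(-180 - 243290) = -334279/(-243470) = -334279*(-1/243470) = 334279/243470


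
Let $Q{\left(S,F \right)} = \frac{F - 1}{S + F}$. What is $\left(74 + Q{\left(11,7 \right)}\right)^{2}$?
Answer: $\frac{49729}{9} \approx 5525.4$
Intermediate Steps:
$Q{\left(S,F \right)} = \frac{-1 + F}{F + S}$
$\left(74 + Q{\left(11,7 \right)}\right)^{2} = \left(74 + \frac{-1 + 7}{7 + 11}\right)^{2} = \left(74 + \frac{1}{18} \cdot 6\right)^{2} = \left(74 + \frac{1}{3}\right)^{2} = \left(\frac{223}{3}\right)^{2} = \frac{49729}{9}$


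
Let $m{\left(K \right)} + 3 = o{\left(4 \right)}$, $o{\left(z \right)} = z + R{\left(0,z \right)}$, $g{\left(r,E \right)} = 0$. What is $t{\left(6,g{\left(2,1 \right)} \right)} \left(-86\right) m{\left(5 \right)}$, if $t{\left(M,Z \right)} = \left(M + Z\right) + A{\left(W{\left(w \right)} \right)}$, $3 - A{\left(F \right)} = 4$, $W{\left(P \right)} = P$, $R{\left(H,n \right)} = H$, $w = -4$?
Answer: $-430$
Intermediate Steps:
$o{\left(z \right)} = z$ ($o{\left(z \right)} = z + 0 = z$)
$m{\left(K \right)} = 1$ ($m{\left(K \right)} = -3 + 4 = 1$)
$A{\left(F \right)} = -1$ ($A{\left(F \right)} = 3 - 4 = -1$)
$t{\left(M,Z \right)} = -1 + M + Z$ ($t{\left(M,Z \right)} = \left(M + Z\right) - 1 = -1 + M + Z$)
$t{\left(6,g{\left(2,1 \right)} \right)} \left(-86\right) m{\left(5 \right)} = \left(-1 + 6 + 0\right) \left(-86\right) 1 = 5 \left(-86\right) 1 = \left(-430\right) 1 = -430$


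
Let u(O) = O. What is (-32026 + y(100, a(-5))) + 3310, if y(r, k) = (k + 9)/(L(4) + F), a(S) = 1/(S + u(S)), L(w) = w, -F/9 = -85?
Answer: -220825951/7690 ≈ -28716.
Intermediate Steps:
F = 765 (F = -9*(-85) = 765)
a(S) = 1/(2*S) (a(S) = 1/(S + S) = 1/(2*S))
y(r, k) = 9/769 + k/769 (y(r, k) = (k + 9)/(4 + 765) = (9 + k)/769 = (9 + k)*(1/769) = 9/769 + k/769)
(-32026 + y(100, a(-5))) + 3310 = (-32026 + (9/769 + ((½)/(-5))/769)) + 3310 = (-32026 + (9/769 + ((½)*(-⅕))/769)) + 3310 = (-32026 + (9/769 + (1/769)*(-⅒))) + 3310 = (-32026 + (9/769 - 1/7690)) + 3310 = (-32026 + 89/7690) + 3310 = -246279851/7690 + 3310 = -220825951/7690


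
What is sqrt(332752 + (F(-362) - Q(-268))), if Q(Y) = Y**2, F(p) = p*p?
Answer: 2*sqrt(97993) ≈ 626.08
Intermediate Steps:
F(p) = p**2
sqrt(332752 + (F(-362) - Q(-268))) = sqrt(332752 + ((-362)**2 - 1*(-268)**2)) = sqrt(332752 + (131044 - 1*71824)) = sqrt(332752 + (131044 - 71824)) = sqrt(332752 + 59220) = sqrt(391972) = 2*sqrt(97993)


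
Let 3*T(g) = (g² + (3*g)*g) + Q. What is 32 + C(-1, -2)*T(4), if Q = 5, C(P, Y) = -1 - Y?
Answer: 55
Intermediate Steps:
T(g) = 5/3 + 4*g²/3 (T(g) = ((g² + (3*g)*g) + 5)/3 = ((g² + 3*g²) + 5)/3 = (4*g² + 5)/3 = (5 + 4*g²)/3 = 5/3 + 4*g²/3)
32 + C(-1, -2)*T(4) = 32 + (-1 - 1*(-2))*(5/3 + (4/3)*4²) = 32 + (-1 + 2)*(5/3 + (4/3)*16) = 32 + 1*(5/3 + 64/3) = 32 + 1*23 = 32 + 23 = 55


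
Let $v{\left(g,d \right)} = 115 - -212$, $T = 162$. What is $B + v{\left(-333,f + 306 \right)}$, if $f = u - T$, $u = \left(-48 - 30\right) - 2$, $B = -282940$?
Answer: $-282613$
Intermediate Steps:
$u = -80$ ($u = -78 - 2 = -80$)
$f = -242$ ($f = -80 - 162 = -242$)
$v{\left(g,d \right)} = 327$ ($v{\left(g,d \right)} = 115 + 212 = 327$)
$B + v{\left(-333,f + 306 \right)} = -282940 + 327 = -282613$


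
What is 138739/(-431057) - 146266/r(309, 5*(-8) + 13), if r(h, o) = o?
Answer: 63045237209/11638539 ≈ 5416.9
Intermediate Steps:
138739/(-431057) - 146266/r(309, 5*(-8) + 13) = 138739/(-431057) - 146266/(5*(-8) + 13) = 138739*(-1/431057) - 146266/(-40 + 13) = -138739/431057 - 146266/(-27) = -138739/431057 - 146266*(-1/27) = -138739/431057 + 146266/27 = 63045237209/11638539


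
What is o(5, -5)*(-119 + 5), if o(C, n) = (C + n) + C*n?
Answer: 2850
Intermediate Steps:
o(C, n) = C + n + C*n
o(5, -5)*(-119 + 5) = (5 - 5 + 5*(-5))*(-119 + 5) = (5 - 5 - 25)*(-114) = -25*(-114) = 2850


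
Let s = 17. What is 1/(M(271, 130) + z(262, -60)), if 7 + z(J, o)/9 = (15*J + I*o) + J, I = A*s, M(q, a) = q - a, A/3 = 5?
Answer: -1/99894 ≈ -1.0011e-5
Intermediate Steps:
A = 15 (A = 3*5 = 15)
I = 255 (I = 15*17 = 255)
z(J, o) = -63 + 144*J + 2295*o (z(J, o) = -63 + 9*((15*J + 255*o) + J) = -63 + 9*(16*J + 255*o) = -63 + (144*J + 2295*o) = -63 + 144*J + 2295*o)
1/(M(271, 130) + z(262, -60)) = 1/((271 - 1*130) + (-63 + 144*262 + 2295*(-60))) = 1/((271 - 130) + (-63 + 37728 - 137700)) = 1/(141 - 100035) = 1/(-99894) = -1/99894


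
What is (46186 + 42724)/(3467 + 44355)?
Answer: 44455/23911 ≈ 1.8592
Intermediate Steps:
(46186 + 42724)/(3467 + 44355) = 88910/47822 = 88910*(1/47822) = 44455/23911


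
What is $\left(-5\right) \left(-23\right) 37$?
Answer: $4255$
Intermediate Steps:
$\left(-5\right) \left(-23\right) 37 = 115 \cdot 37 = 4255$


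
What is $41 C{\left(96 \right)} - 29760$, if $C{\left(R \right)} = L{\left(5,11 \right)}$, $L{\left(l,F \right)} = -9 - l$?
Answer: $-30334$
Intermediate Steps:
$C{\left(R \right)} = -14$ ($C{\left(R \right)} = -9 - 5 = -14$)
$41 C{\left(96 \right)} - 29760 = 41 \left(-14\right) - 29760 = -574 - 29760 = -30334$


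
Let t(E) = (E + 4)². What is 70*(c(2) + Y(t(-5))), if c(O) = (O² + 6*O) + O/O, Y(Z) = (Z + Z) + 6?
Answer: 1750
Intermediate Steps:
t(E) = (4 + E)²
Y(Z) = 6 + 2*Z (Y(Z) = 2*Z + 6 = 6 + 2*Z)
c(O) = 1 + O² + 6*O (c(O) = (O² + 6*O) + 1 = 1 + O² + 6*O)
70*(c(2) + Y(t(-5))) = 70*((1 + 2² + 6*2) + (6 + 2*(4 - 5)²)) = 70*((1 + 4 + 12) + (6 + 2*(-1)²)) = 70*(17 + (6 + 2*1)) = 70*(17 + (6 + 2)) = 70*(17 + 8) = 70*25 = 1750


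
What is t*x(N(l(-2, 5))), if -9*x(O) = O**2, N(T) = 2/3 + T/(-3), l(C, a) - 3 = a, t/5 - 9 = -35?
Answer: 520/9 ≈ 57.778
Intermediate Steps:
t = -130 (t = 45 + 5*(-35) = 45 - 175 = -130)
l(C, a) = 3 + a
N(T) = 2/3 - T/3 (N(T) = 2*(1/3) + T*(-1/3) = 2/3 - T/3)
x(O) = -O**2/9
t*x(N(l(-2, 5))) = -(-130)*(2/3 - (3 + 5)/3)**2/9 = -(-130)*(2/3 - 1/3*8)**2/9 = -(-130)*(2/3 - 8/3)**2/9 = -(-130)*(-2)**2/9 = -(-130)*4/9 = -130*(-4/9) = 520/9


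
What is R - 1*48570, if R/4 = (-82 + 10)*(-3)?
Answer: -47706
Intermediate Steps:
R = 864 (R = 4*((-82 + 10)*(-3)) = 4*(-72*(-3)) = 4*216 = 864)
R - 1*48570 = 864 - 1*48570 = 864 - 48570 = -47706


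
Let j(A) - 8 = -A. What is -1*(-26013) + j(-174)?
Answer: 26195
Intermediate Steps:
j(A) = 8 - A
-1*(-26013) + j(-174) = -1*(-26013) + (8 - 1*(-174)) = 26013 + (8 + 174) = 26013 + 182 = 26195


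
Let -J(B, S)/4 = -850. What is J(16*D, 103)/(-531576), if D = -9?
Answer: -425/66447 ≈ -0.0063961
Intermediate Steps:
J(B, S) = 3400 (J(B, S) = -4*(-850) = 3400)
J(16*D, 103)/(-531576) = 3400/(-531576) = 3400*(-1/531576) = -425/66447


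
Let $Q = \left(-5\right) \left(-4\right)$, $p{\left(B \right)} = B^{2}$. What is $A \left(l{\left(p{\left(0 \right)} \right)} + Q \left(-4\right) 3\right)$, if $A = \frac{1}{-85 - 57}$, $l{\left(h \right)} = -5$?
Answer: $\frac{245}{142} \approx 1.7254$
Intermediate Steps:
$A = - \frac{1}{142}$ ($A = \frac{1}{-142} = - \frac{1}{142} \approx -0.0070423$)
$Q = 20$
$A \left(l{\left(p{\left(0 \right)} \right)} + Q \left(-4\right) 3\right) = - \frac{-5 + 20 \left(-4\right) 3}{142} = - \frac{-5 - 240}{142} = \left(- \frac{1}{142}\right) \left(-245\right) = \frac{245}{142}$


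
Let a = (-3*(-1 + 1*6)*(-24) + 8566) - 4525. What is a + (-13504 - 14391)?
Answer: -23494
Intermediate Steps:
a = 4401 (a = (-3*(-1 + 6)*(-24) + 8566) - 4525 = (-3*5*(-24) + 8566) - 4525 = (-15*(-24) + 8566) - 4525 = (360 + 8566) - 4525 = 8926 - 4525 = 4401)
a + (-13504 - 14391) = 4401 + (-13504 - 14391) = 4401 - 27895 = -23494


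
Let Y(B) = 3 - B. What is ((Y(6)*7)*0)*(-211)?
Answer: 0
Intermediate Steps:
((Y(6)*7)*0)*(-211) = (((3 - 1*6)*7)*0)*(-211) = (((3 - 6)*7)*0)*(-211) = (-3*7*0)*(-211) = -21*0*(-211) = 0*(-211) = 0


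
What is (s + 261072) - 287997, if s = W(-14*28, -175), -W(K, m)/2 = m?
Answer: -26575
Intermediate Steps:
W(K, m) = -2*m
s = 350 (s = -2*(-175) = 350)
(s + 261072) - 287997 = (350 + 261072) - 287997 = 261422 - 287997 = -26575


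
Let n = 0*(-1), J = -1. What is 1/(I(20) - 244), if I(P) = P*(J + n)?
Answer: -1/264 ≈ -0.0037879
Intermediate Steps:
n = 0
I(P) = -P (I(P) = P*(-1 + 0) = P*(-1) = -P)
1/(I(20) - 244) = 1/(-1*20 - 244) = 1/(-20 - 244) = 1/(-264) = -1/264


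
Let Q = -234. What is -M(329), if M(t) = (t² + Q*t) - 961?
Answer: -30294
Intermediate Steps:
M(t) = -961 + t² - 234*t (M(t) = (t² - 234*t) - 961 = -961 + t² - 234*t)
-M(329) = -(-961 + 329² - 234*329) = -(-961 + 108241 - 76986) = -1*30294 = -30294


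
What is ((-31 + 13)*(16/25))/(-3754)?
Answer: 144/46925 ≈ 0.0030687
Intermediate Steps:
((-31 + 13)*(16/25))/(-3754) = -288/25*(-1/3754) = 144/46925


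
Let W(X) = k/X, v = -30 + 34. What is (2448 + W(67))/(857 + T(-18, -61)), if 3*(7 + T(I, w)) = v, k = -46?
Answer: 245955/85559 ≈ 2.8747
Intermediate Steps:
v = 4
T(I, w) = -17/3 (T(I, w) = -7 + (⅓)*4 = -7 + 4/3 = -17/3)
W(X) = -46/X
(2448 + W(67))/(857 + T(-18, -61)) = (2448 - 46/67)/(857 - 17/3) = (2448 - 46*1/67)/(2554/3) = (2448 - 46/67)*(3/2554) = (163970/67)*(3/2554) = 245955/85559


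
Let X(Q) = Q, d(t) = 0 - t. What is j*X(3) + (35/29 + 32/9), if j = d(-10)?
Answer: 9073/261 ≈ 34.762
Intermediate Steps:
d(t) = -t
j = 10 (j = -1*(-10) = 10)
j*X(3) + (35/29 + 32/9) = 10*3 + (35/29 + 32/9) = 30 + (35*(1/29) + 32*(⅑)) = 30 + (35/29 + 32/9) = 30 + 1243/261 = 9073/261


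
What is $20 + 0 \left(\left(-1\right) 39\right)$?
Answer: $20$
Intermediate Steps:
$20 + 0 \left(\left(-1\right) 39\right) = 20 + 0 \left(-39\right) = 20 + 0 = 20$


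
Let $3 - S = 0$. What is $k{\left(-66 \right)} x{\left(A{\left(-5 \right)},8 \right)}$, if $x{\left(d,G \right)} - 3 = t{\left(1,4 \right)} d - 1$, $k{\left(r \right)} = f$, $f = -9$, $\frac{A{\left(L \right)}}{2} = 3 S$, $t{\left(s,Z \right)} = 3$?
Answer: $-504$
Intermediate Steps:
$S = 3$ ($S = 3 - 0 = 3 + 0 = 3$)
$A{\left(L \right)} = 18$ ($A{\left(L \right)} = 2 \cdot 3 \cdot 3 = 2 \cdot 9 = 18$)
$k{\left(r \right)} = -9$
$x{\left(d,G \right)} = 2 + 3 d$ ($x{\left(d,G \right)} = 3 + \left(3 d - 1\right) = 3 + \left(-1 + 3 d\right) = 2 + 3 d$)
$k{\left(-66 \right)} x{\left(A{\left(-5 \right)},8 \right)} = - 9 \left(2 + 3 \cdot 18\right) = - 9 \left(2 + 54\right) = \left(-9\right) 56 = -504$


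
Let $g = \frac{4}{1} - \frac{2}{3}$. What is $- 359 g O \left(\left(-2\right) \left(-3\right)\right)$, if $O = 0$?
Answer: $0$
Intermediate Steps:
$g = \frac{10}{3}$ ($g = 4 \cdot 1 - \frac{2}{3} = 4 - \frac{2}{3} = \frac{10}{3} \approx 3.3333$)
$- 359 g O \left(\left(-2\right) \left(-3\right)\right) = - 359 \cdot \frac{10}{3} \cdot 0 \left(\left(-2\right) \left(-3\right)\right) = - 359 \cdot 0 \cdot 6 = \left(-359\right) 0 = 0$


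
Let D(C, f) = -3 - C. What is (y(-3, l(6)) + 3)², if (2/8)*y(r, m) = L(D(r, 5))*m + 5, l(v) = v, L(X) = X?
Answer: 529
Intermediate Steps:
y(r, m) = 20 + 4*m*(-3 - r) (y(r, m) = 4*((-3 - r)*m + 5) = 4*(m*(-3 - r) + 5) = 4*(5 + m*(-3 - r)) = 20 + 4*m*(-3 - r))
(y(-3, l(6)) + 3)² = ((20 - 4*6*(3 - 3)) + 3)² = ((20 - 4*6*0) + 3)² = ((20 + 0) + 3)² = (20 + 3)² = 23² = 529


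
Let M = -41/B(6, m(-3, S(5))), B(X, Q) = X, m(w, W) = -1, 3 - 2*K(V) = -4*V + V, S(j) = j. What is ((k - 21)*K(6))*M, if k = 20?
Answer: 287/4 ≈ 71.750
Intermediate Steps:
K(V) = 3/2 + 3*V/2 (K(V) = 3/2 - (-4*V + V)/2 = 3/2 - (-3)*V/2 = 3/2 + 3*V/2)
M = -41/6 ≈ -6.8333
((k - 21)*K(6))*M = ((20 - 21)*(3/2 + (3/2)*6))*(-41/6) = -(3/2 + 9)*(-41/6) = -1*21/2*(-41/6) = -21/2*(-41/6) = 287/4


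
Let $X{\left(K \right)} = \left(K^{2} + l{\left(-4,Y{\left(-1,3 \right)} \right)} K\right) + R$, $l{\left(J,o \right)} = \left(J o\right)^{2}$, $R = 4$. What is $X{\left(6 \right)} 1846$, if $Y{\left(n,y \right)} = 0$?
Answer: $73840$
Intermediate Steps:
$l{\left(J,o \right)} = J^{2} o^{2}$
$X{\left(K \right)} = 4 + K^{2}$ ($X{\left(K \right)} = \left(K^{2} + \left(-4\right)^{2} \cdot 0^{2} K\right) + 4 = \left(K^{2} + 16 \cdot 0 K\right) + 4 = \left(K^{2} + 0 K\right) + 4 = \left(K^{2} + 0\right) + 4 = K^{2} + 4 = 4 + K^{2}$)
$X{\left(6 \right)} 1846 = \left(4 + 6^{2}\right) 1846 = \left(4 + 36\right) 1846 = 40 \cdot 1846 = 73840$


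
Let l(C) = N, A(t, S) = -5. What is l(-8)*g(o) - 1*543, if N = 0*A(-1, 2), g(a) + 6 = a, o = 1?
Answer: -543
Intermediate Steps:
g(a) = -6 + a
N = 0 (N = 0*(-5) = 0)
l(C) = 0
l(-8)*g(o) - 1*543 = 0*(-6 + 1) - 1*543 = 0*(-5) - 543 = 0 - 543 = -543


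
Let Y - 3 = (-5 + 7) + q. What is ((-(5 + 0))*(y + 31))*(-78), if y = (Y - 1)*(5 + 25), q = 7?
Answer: 140790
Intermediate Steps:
Y = 12 (Y = 3 + ((-5 + 7) + 7) = 3 + (2 + 7) = 3 + 9 = 12)
y = 330 (y = (12 - 1)*(5 + 25) = 11*30 = 330)
((-(5 + 0))*(y + 31))*(-78) = ((-(5 + 0))*(330 + 31))*(-78) = (-1*5*361)*(-78) = -5*361*(-78) = -1805*(-78) = 140790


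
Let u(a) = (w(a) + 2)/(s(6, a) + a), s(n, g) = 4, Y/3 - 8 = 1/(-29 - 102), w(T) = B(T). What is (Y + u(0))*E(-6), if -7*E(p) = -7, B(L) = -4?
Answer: 6151/262 ≈ 23.477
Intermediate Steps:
E(p) = 1 (E(p) = -⅐*(-7) = 1)
w(T) = -4
Y = 3141/131 (Y = 24 + 3/(-29 - 102) = 24 + 3/(-131) = 24 + 3*(-1/131) = 24 - 3/131 = 3141/131 ≈ 23.977)
u(a) = -2/(4 + a) (u(a) = (-4 + 2)/(4 + a) = -2/(4 + a))
(Y + u(0))*E(-6) = (3141/131 - 2/(4 + 0))*1 = (3141/131 - 2/4)*1 = (3141/131 - 2*¼)*1 = (3141/131 - ½)*1 = (6151/262)*1 = 6151/262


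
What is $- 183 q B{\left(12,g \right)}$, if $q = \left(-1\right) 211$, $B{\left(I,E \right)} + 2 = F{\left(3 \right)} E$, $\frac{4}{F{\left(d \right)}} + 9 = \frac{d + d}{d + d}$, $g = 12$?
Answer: $-308904$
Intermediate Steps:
$F{\left(d \right)} = - \frac{1}{2}$ ($F{\left(d \right)} = \frac{4}{-9 + \frac{d + d}{d + d}} = \frac{4}{-9 + \frac{2 d}{2 d}} = \frac{4}{-9 + 2 d \frac{1}{2 d}} = \frac{4}{-9 + 1} = \frac{4}{-8} = 4 \left(- \frac{1}{8}\right) = - \frac{1}{2}$)
$B{\left(I,E \right)} = -2 - \frac{E}{2}$
$q = -211$
$- 183 q B{\left(12,g \right)} = \left(-183\right) \left(-211\right) \left(-2 - 6\right) = 38613 \left(-2 - 6\right) = 38613 \left(-8\right) = -308904$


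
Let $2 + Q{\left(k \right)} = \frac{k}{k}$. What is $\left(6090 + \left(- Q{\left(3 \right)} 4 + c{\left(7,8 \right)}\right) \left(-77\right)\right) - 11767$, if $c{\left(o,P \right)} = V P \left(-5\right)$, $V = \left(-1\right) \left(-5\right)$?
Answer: $9415$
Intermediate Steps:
$Q{\left(k \right)} = -1$ ($Q{\left(k \right)} = -2 + \frac{k}{k} = -2 + 1 = -1$)
$V = 5$
$c{\left(o,P \right)} = - 25 P$ ($c{\left(o,P \right)} = 5 P \left(-5\right) = - 25 P$)
$\left(6090 + \left(- Q{\left(3 \right)} 4 + c{\left(7,8 \right)}\right) \left(-77\right)\right) - 11767 = \left(6090 + \left(\left(-1\right) \left(-1\right) 4 - 200\right) \left(-77\right)\right) - 11767 = \left(6090 + \left(1 \cdot 4 - 200\right) \left(-77\right)\right) - 11767 = \left(6090 + \left(4 - 200\right) \left(-77\right)\right) - 11767 = \left(6090 - -15092\right) - 11767 = \left(6090 + 15092\right) - 11767 = 21182 - 11767 = 9415$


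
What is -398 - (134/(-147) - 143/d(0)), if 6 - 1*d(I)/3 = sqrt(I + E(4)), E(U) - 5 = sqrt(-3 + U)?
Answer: -94951/245 + 143*sqrt(6)/90 ≈ -383.66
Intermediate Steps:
E(U) = 5 + sqrt(-3 + U)
d(I) = 18 - 3*sqrt(6 + I) (d(I) = 18 - 3*sqrt(I + (5 + sqrt(-3 + 4))) = 18 - 3*sqrt(I + (5 + sqrt(1))) = 18 - 3*sqrt(I + (5 + 1)) = 18 - 3*sqrt(I + 6) = 18 - 3*sqrt(6 + I))
-398 - (134/(-147) - 143/d(0)) = -398 - (134/(-147) - 143/(18 - 3*sqrt(6 + 0))) = -398 - (134*(-1/147) - 143/(18 - 3*sqrt(6))) = -398 - (-134/147 - 143/(18 - 3*sqrt(6))) = -398 + (134/147 + 143/(18 - 3*sqrt(6))) = -58372/147 + 143/(18 - 3*sqrt(6))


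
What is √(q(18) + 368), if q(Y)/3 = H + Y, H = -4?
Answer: √410 ≈ 20.248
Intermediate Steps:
q(Y) = -12 + 3*Y (q(Y) = 3*(-4 + Y) = -12 + 3*Y)
√(q(18) + 368) = √((-12 + 3*18) + 368) = √((-12 + 54) + 368) = √(42 + 368) = √410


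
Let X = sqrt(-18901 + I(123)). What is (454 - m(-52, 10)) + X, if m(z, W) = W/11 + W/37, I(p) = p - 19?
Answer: 184298/407 + I*sqrt(18797) ≈ 452.82 + 137.1*I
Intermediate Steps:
I(p) = -19 + p
m(z, W) = 48*W/407 (m(z, W) = W*(1/11) + W*(1/37) = W/11 + W/37 = 48*W/407)
X = I*sqrt(18797) (X = sqrt(-18901 + (-19 + 123)) = sqrt(-18901 + 104) = sqrt(-18797) = I*sqrt(18797) ≈ 137.1*I)
(454 - m(-52, 10)) + X = (454 - 48*10/407) + I*sqrt(18797) = (454 - 1*480/407) + I*sqrt(18797) = (454 - 480/407) + I*sqrt(18797) = 184298/407 + I*sqrt(18797)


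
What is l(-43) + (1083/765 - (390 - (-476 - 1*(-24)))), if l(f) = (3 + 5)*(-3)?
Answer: -220469/255 ≈ -864.58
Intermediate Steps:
l(f) = -24 (l(f) = 8*(-3) = -24)
l(-43) + (1083/765 - (390 - (-476 - 1*(-24)))) = -24 + (1083/765 - (390 - (-476 - 1*(-24)))) = -24 + (1083*(1/765) - (390 - (-476 + 24))) = -24 + (361/255 - (390 - 1*(-452))) = -24 + (361/255 - (390 + 452)) = -24 + (361/255 - 1*842) = -24 + (361/255 - 842) = -24 - 214349/255 = -220469/255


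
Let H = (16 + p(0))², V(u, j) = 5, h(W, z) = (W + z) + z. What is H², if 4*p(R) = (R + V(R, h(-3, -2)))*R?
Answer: 65536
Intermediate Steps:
h(W, z) = W + 2*z
p(R) = R*(5 + R)/4 (p(R) = ((R + 5)*R)/4 = ((5 + R)*R)/4 = (R*(5 + R))/4 = R*(5 + R)/4)
H = 256 (H = (16 + (¼)*0*(5 + 0))² = (16 + (¼)*0*5)² = (16 + 0)² = 16² = 256)
H² = 256² = 65536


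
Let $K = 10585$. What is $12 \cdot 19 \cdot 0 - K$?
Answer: $-10585$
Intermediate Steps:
$12 \cdot 19 \cdot 0 - K = 12 \cdot 19 \cdot 0 - 10585 = 228 \cdot 0 - 10585 = 0 - 10585 = -10585$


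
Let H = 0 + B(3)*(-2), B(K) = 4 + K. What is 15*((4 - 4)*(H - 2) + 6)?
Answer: 90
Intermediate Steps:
H = -14 (H = 0 + (4 + 3)*(-2) = 0 + 7*(-2) = 0 - 14 = -14)
15*((4 - 4)*(H - 2) + 6) = 15*((4 - 4)*(-14 - 2) + 6) = 15*(0*(-16) + 6) = 15*(0 + 6) = 15*6 = 90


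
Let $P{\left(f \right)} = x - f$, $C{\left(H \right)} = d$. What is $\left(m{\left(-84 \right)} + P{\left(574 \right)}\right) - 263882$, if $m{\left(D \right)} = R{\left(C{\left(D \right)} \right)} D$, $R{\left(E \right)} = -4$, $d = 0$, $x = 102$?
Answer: $-264018$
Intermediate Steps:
$C{\left(H \right)} = 0$
$m{\left(D \right)} = - 4 D$
$P{\left(f \right)} = 102 - f$
$\left(m{\left(-84 \right)} + P{\left(574 \right)}\right) - 263882 = \left(\left(-4\right) \left(-84\right) + \left(102 - 574\right)\right) - 263882 = \left(336 + \left(102 - 574\right)\right) - 263882 = \left(336 - 472\right) - 263882 = -136 - 263882 = -264018$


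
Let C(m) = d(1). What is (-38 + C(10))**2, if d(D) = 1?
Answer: 1369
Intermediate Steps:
C(m) = 1
(-38 + C(10))**2 = (-38 + 1)**2 = (-37)**2 = 1369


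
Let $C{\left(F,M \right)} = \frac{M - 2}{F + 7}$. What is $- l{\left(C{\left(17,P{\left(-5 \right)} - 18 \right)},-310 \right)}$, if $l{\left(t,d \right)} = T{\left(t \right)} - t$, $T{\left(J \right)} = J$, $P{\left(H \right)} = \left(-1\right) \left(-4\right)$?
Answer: $0$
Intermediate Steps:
$P{\left(H \right)} = 4$
$C{\left(F,M \right)} = \frac{-2 + M}{7 + F}$
$l{\left(t,d \right)} = 0$ ($l{\left(t,d \right)} = t - t = 0$)
$- l{\left(C{\left(17,P{\left(-5 \right)} - 18 \right)},-310 \right)} = \left(-1\right) 0 = 0$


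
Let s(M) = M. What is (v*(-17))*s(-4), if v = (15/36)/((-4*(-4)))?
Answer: 85/48 ≈ 1.7708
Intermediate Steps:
v = 5/192 (v = (15*(1/36))/16 = (5/12)*(1/16) = 5/192 ≈ 0.026042)
(v*(-17))*s(-4) = ((5/192)*(-17))*(-4) = -85/192*(-4) = 85/48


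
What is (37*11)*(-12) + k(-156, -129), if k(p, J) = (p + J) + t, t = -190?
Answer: -5359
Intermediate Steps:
k(p, J) = -190 + J + p (k(p, J) = (p + J) - 190 = (J + p) - 190 = -190 + J + p)
(37*11)*(-12) + k(-156, -129) = (37*11)*(-12) + (-190 - 129 - 156) = 407*(-12) - 475 = -4884 - 475 = -5359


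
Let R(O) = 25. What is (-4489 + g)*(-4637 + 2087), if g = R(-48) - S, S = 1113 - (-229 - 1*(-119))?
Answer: 14501850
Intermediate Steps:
S = 1223 (S = 1113 - (-229 + 119) = 1113 - 1*(-110) = 1113 + 110 = 1223)
g = -1198 (g = 25 - 1*1223 = 25 - 1223 = -1198)
(-4489 + g)*(-4637 + 2087) = (-4489 - 1198)*(-4637 + 2087) = -5687*(-2550) = 14501850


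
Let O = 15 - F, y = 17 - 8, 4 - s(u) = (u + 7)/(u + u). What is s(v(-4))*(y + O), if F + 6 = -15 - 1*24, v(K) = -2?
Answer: 1449/4 ≈ 362.25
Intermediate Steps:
s(u) = 4 - (7 + u)/(2*u) (s(u) = 4 - (u + 7)/(u + u) = 4 - (7 + u)/(2*u))
F = -45 (F = -6 + (-15 - 1*24) = -6 + (-15 - 24) = -6 - 39 = -45)
y = 9
O = 60 (O = 15 - 1*(-45) = 15 + 45 = 60)
s(v(-4))*(y + O) = ((7/2)*(-1 - 2)/(-2))*(9 + 60) = ((7/2)*(-½)*(-3))*69 = (21/4)*69 = 1449/4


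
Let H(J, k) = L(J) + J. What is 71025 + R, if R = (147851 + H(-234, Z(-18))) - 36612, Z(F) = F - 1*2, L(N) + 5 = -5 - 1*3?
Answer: 182017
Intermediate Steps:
L(N) = -13 (L(N) = -5 + (-5 - 1*3) = -5 + (-5 - 3) = -5 - 8 = -13)
Z(F) = -2 + F (Z(F) = F - 2 = -2 + F)
H(J, k) = -13 + J
R = 110992 (R = (147851 + (-13 - 234)) - 36612 = (147851 - 247) - 36612 = 147604 - 36612 = 110992)
71025 + R = 71025 + 110992 = 182017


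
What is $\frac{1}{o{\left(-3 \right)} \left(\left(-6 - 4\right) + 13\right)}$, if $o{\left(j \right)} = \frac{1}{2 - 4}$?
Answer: $- \frac{2}{3} \approx -0.66667$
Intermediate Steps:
$o{\left(j \right)} = - \frac{1}{2}$ ($o{\left(j \right)} = \frac{1}{-2} = - \frac{1}{2}$)
$\frac{1}{o{\left(-3 \right)} \left(\left(-6 - 4\right) + 13\right)} = \frac{1}{\left(- \frac{1}{2}\right) \left(\left(-6 - 4\right) + 13\right)} = \frac{1}{\left(- \frac{1}{2}\right) \left(-10 + 13\right)} = \frac{1}{\left(- \frac{1}{2}\right) 3} = \frac{1}{- \frac{3}{2}} = - \frac{2}{3}$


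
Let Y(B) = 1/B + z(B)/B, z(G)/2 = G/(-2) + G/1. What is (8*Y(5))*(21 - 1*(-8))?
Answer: 1392/5 ≈ 278.40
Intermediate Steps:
z(G) = G (z(G) = 2*(G/(-2) + G/1) = 2*(G*(-1/2) + G*1) = 2*(-G/2 + G) = 2*(G/2) = G)
Y(B) = 1 + 1/B (Y(B) = 1/B + B/B = 1/B + 1 = 1 + 1/B)
(8*Y(5))*(21 - 1*(-8)) = (8*((1 + 5)/5))*(21 - 1*(-8)) = (8*((1/5)*6))*(21 + 8) = (8*(6/5))*29 = (48/5)*29 = 1392/5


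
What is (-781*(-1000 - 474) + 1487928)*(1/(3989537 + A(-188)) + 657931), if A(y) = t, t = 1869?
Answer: 3465259213486546707/1995703 ≈ 1.7364e+12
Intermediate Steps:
A(y) = 1869
(-781*(-1000 - 474) + 1487928)*(1/(3989537 + A(-188)) + 657931) = (-781*(-1000 - 474) + 1487928)*(1/(3989537 + 1869) + 657931) = (-781*(-1474) + 1487928)*(1/3991406 + 657931) = (1151194 + 1487928)*(1/3991406 + 657931) = 2639122*(2626069740987/3991406) = 3465259213486546707/1995703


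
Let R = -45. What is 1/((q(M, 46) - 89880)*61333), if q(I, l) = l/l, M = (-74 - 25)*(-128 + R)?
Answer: -1/5512548707 ≈ -1.8140e-10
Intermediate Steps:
M = 17127 (M = (-74 - 25)*(-128 - 45) = -99*(-173) = 17127)
q(I, l) = 1
1/((q(M, 46) - 89880)*61333) = 1/((1 - 89880)*61333) = (1/61333)/(-89879) = -1/89879*1/61333 = -1/5512548707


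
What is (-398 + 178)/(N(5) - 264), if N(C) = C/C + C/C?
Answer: 110/131 ≈ 0.83969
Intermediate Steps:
N(C) = 2 (N(C) = 1 + 1 = 2)
(-398 + 178)/(N(5) - 264) = (-398 + 178)/(2 - 264) = -220/(-262) = -220*(-1/262) = 110/131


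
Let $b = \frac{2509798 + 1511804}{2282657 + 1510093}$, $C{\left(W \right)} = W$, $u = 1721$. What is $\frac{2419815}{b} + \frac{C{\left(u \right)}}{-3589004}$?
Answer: $\frac{422294787767159461}{185045457236} \approx 2.2821 \cdot 10^{6}$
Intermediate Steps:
$b = \frac{51559}{48625}$ ($b = \frac{4021602}{3792750} = 4021602 \cdot \frac{1}{3792750} = \frac{51559}{48625} \approx 1.0603$)
$\frac{2419815}{b} + \frac{C{\left(u \right)}}{-3589004} = \frac{2419815}{\frac{51559}{48625}} + \frac{1721}{-3589004} = 2419815 \cdot \frac{48625}{51559} + 1721 \left(- \frac{1}{3589004}\right) = \frac{117663504375}{51559} - \frac{1721}{3589004} = \frac{422294787767159461}{185045457236}$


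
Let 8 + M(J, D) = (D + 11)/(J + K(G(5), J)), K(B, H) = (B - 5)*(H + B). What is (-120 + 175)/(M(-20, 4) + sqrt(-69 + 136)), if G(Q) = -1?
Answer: 4856390/58923 + 617980*sqrt(67)/58923 ≈ 168.27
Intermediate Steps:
K(B, H) = (-5 + B)*(B + H)
M(J, D) = -8 + (11 + D)/(6 - 5*J) (M(J, D) = -8 + (D + 11)/(J + ((-1)**2 - 5*(-1) - 5*J - J)) = -8 + (11 + D)/(J + (1 + 5 - 5*J - J)) = -8 + (11 + D)/(J + (6 - 6*J)) = -8 + (11 + D)/(6 - 5*J))
(-120 + 175)/(M(-20, 4) + sqrt(-69 + 136)) = (-120 + 175)/((37 - 1*4 - 40*(-20))/(-6 + 5*(-20)) + sqrt(-69 + 136)) = 55/((37 - 4 + 800)/(-6 - 100) + sqrt(67)) = 55/(833/(-106) + sqrt(67)) = 55/(-1/106*833 + sqrt(67)) = 55/(-833/106 + sqrt(67))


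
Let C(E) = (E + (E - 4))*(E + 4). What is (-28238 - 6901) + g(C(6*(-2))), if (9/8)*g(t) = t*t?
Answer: 85157/9 ≈ 9461.9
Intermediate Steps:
C(E) = (-4 + 2*E)*(4 + E) (C(E) = (E + (-4 + E))*(4 + E) = (-4 + 2*E)*(4 + E))
g(t) = 8*t²/9 (g(t) = 8*(t*t)/9 = 8*t²/9)
(-28238 - 6901) + g(C(6*(-2))) = (-28238 - 6901) + 8*(-16 + 2*(6*(-2))² + 4*(6*(-2)))²/9 = -35139 + 8*(-16 + 2*(-12)² + 4*(-12))²/9 = -35139 + 8*(-16 + 2*144 - 48)²/9 = -35139 + 8*(-16 + 288 - 48)²/9 = -35139 + (8/9)*224² = -35139 + (8/9)*50176 = -35139 + 401408/9 = 85157/9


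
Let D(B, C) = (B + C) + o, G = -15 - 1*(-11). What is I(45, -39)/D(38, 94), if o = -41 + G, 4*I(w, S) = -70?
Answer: -35/174 ≈ -0.20115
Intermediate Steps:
G = -4 (G = -15 + 11 = -4)
I(w, S) = -35/2 (I(w, S) = (¼)*(-70) = -35/2)
o = -45 (o = -41 - 4 = -45)
D(B, C) = -45 + B + C (D(B, C) = (B + C) - 45 = -45 + B + C)
I(45, -39)/D(38, 94) = -35/(2*(-45 + 38 + 94)) = -35/2/87 = -35/2*1/87 = -35/174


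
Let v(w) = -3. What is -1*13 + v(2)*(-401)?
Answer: 1190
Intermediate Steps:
-1*13 + v(2)*(-401) = -1*13 - 3*(-401) = -13 + 1203 = 1190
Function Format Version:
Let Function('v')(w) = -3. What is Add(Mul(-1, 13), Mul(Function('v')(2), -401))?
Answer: 1190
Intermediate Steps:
Add(Mul(-1, 13), Mul(Function('v')(2), -401)) = Add(Mul(-1, 13), Mul(-3, -401)) = Add(-13, 1203) = 1190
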